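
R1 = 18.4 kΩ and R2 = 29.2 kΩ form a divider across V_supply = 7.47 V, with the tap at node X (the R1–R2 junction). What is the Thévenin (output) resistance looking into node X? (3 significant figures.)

Zeroing V_supply shorts the top of R1 to ground, so R_th = R1 ‖ R2 = 11.29 kΩ.

R_th ≈ 11.3 kΩ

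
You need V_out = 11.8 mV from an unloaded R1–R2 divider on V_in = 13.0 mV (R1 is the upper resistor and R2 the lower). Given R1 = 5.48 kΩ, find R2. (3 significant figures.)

V_out/V_in = R2/(R1+R2) = 0.9077.
Rearranging, R2 = R1·k/(1−k) = 5.48 × 9.833 = 53.89 kΩ.

R2 ≈ 53.9 kΩ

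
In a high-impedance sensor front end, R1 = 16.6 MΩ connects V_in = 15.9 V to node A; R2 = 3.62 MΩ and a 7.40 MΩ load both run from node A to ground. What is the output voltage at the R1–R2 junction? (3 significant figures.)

V_out ≈ 2.03 V

R2 ‖ R_L = (3.62 × 7.40)/(3.62 + 7.40) = 2.431 MΩ.
Then V_out = V_in · R2'/(R1 + R2') = 15.9 × 2.431/19.03 = 2.031 V.
(Unloaded it would be 2.85 V; the load pulls it down.)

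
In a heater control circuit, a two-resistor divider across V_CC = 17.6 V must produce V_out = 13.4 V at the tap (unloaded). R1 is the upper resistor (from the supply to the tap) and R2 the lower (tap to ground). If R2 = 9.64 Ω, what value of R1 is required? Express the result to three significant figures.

R1 ≈ 3.02 Ω

V_out/V_CC = R2/(R1+R2) = 0.7614.
Rearranging, R1 = R2·(1−k)/k = 9.64 × 0.3134 = 3.021 Ω.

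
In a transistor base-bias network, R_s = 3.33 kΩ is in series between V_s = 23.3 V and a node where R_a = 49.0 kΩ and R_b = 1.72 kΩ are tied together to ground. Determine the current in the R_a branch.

Parallel bank: R_p = 1/(1/49.0 + 1/1.72) = 1.662 kΩ.
V_A by voltage divider: V_A = 23.3 × 1.662/(3.33 + 1.662) = 7.756 V.
Branch current I = V_A/R_a = 7.756/49.0 = 0.1583 mA.
(Equivalently: I_total = 4.668 mA, then current-divider fraction G_k/ΣG = 0.03391.)

I ≈ 0.158 mA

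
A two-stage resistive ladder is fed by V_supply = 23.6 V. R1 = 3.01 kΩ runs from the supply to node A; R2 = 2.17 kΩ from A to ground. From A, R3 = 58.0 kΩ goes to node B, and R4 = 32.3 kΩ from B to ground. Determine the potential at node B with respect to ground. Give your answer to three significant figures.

V_B ≈ 3.49 V

The second stage (R3 + R4 = 90.30 kΩ) loads node A in parallel with R2.
R2 ‖ (R3+R4) = 2.119 kΩ.
First divider: V_A = V_supply · 2.119/(3.01 + 2.119) = 9.750 V.
Then the unloaded second divider: V_B = V_A × R4/(R3+R4) = 9.750 × 0.3577 = 3.488 V.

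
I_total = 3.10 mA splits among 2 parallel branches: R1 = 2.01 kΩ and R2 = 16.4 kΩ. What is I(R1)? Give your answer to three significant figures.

With just two branches, the current splits inversely with resistance.
So I = 3.10 × 16.4/18.41 = 2.762 mA.

I ≈ 2.76 mA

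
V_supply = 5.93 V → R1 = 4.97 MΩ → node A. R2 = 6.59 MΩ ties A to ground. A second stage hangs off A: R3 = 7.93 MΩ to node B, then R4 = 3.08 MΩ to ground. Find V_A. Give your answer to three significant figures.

The second stage (R3 + R4 = 11.01 MΩ) loads node A in parallel with R2.
R2 ‖ (R3+R4) = 4.122 MΩ.
First divider: V_A = V_supply · 4.122/(4.97 + 4.122) = 2.689 V.

V_A ≈ 2.69 V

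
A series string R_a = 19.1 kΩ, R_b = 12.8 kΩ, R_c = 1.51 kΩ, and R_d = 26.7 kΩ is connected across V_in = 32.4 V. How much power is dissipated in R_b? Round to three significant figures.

P ≈ 3.72 mW

ΣR = 60.11 kΩ → I = 32.4/60.11 = 0.5390 mA.
P(R_b) = I²·R_b = (0.5390)² × 12.8 = 3.719 mW.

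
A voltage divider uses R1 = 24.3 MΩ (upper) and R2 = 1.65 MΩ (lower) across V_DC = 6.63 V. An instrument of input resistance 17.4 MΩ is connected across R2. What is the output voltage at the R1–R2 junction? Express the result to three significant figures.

The load sits in parallel with R2, giving an effective lower resistance R2' = R2·R_L/(R2+R_L) = 1.507 MΩ.
Now apply the divider: V_out = 6.63 × 0.05840 = 0.3872 V.

V_out ≈ 0.387 V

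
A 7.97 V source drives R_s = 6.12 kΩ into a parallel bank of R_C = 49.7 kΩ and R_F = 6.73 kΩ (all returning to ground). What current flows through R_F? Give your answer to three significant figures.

Equivalent of the parallel group: R_p = 5.927 kΩ.
Node voltage V_A = V_s · R_p/(R_s + R_p) = 7.97 × 0.4920 = 3.921 V.
Branch current I = V_A/R_F = 3.921/6.73 = 0.5827 mA.

I ≈ 0.583 mA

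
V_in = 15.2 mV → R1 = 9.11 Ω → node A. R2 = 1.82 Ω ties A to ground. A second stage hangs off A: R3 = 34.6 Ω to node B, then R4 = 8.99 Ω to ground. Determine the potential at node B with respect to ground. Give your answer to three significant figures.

V_B ≈ 0.504 mV

The second stage (R3 + R4 = 43.59 Ω) loads node A in parallel with R2.
R2 ‖ (R3+R4) = 1.747 Ω.
First divider: V_A = V_in · 1.747/(9.11 + 1.747) = 2.446 mV.
Then the unloaded second divider: V_B = V_A × R4/(R3+R4) = 2.446 × 0.2062 = 0.5044 mV.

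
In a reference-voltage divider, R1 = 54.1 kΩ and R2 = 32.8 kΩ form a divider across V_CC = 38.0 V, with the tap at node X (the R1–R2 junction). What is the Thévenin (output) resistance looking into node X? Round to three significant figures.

Looking into X with the source shorted: R_th = R1·R2/(R1+R2) = 54.10 × 32.8/86.90 = 20.42 kΩ.

R_th ≈ 20.4 kΩ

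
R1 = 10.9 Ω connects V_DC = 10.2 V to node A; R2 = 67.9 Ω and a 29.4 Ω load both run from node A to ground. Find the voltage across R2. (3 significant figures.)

R2 ‖ R_L = (67.9 × 29.4)/(67.9 + 29.4) = 20.52 Ω.
Voltage divider with the loaded lower leg: V_out = 10.2 × 20.52/(10.9 + 20.52) = 10.2 × 0.6530 = 6.661 V.
(Unloaded it would be 8.79 V; the load pulls it down.)

V_out ≈ 6.66 V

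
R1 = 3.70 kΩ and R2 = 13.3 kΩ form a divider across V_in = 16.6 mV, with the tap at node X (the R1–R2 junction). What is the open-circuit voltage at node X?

Open-circuit (no load on X): V_th = V_in · R2/(R1 + R2) = 16.6 × 13.3/(3.700 + 13.3) = 12.99 mV.

V_th ≈ 13.0 mV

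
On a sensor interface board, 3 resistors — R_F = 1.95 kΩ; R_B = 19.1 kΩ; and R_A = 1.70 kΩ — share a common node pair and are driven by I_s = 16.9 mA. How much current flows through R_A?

I ≈ 8.62 mA

Conductances: ΣG = 1/1.95 + 1/19.1 + 1/1.70 = 1.153 (1/kΩ).
R_A takes the fraction G_k/ΣG = 0.5882/1.153 = 0.5100, so I = 16.9 × 0.5100 = 8.619 mA.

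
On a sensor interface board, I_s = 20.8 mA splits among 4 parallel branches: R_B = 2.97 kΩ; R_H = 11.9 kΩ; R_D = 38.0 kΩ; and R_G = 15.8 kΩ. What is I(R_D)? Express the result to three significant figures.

I ≈ 1.07 mA

ΣG = 1/2.97 + 1/11.9 + 1/38.0 + 1/15.8 = 0.5103.
R_D takes the fraction G_k/ΣG = 0.02632/0.5103 = 0.05157, so I = 20.8 × 0.05157 = 1.073 mA.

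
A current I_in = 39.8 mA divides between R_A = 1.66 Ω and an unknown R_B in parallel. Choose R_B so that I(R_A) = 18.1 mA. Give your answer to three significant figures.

R_B ≈ 1.38 Ω

The fraction through R_A equals R_B/(R_A+R_B).
18.1/39.8 = R_B/(R_A + R_B) → R_B = R_A · (0.4548)/(1 − 0.4548) = 1.66 × 0.8341 = 1.385 Ω.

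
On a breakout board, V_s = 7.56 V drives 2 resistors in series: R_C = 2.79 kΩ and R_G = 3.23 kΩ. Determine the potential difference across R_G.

V ≈ 4.06 V

Series total: ΣR = 2.79 + 3.23 = 6.020 kΩ.
V = V_s · R/ΣR = 7.56 × 0.5365 = 4.056 V.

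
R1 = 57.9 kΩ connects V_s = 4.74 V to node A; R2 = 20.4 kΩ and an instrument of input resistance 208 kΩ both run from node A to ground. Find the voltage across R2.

First combine the lower leg with the load: R2 ‖ R_L = 18.58 kΩ.
Voltage divider with the loaded lower leg: V_out = 4.74 × 18.58/(57.9 + 18.58) = 4.74 × 0.2429 = 1.151 V.

V_out ≈ 1.15 V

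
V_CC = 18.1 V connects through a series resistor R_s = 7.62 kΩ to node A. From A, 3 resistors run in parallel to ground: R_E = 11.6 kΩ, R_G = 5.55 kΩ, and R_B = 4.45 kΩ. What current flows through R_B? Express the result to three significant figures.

I ≈ 0.858 mA

Equivalent of the parallel group: R_p = 2.036 kΩ.
V_A = 18.1 × 2.036/9.656 = 3.817 V.
I(R_B) = V_A / R_B = 3.817/4.45 = 0.8577 mA.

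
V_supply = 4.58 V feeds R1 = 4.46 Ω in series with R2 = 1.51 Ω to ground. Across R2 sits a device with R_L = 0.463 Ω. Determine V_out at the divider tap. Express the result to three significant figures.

V_out ≈ 0.337 V

R2 ‖ R_L = (1.51 × 0.463)/(1.51 + 0.463) = 0.3543 Ω.
Voltage divider with the loaded lower leg: V_out = 4.58 × 0.3543/(4.46 + 0.3543) = 4.58 × 0.07360 = 0.3371 V.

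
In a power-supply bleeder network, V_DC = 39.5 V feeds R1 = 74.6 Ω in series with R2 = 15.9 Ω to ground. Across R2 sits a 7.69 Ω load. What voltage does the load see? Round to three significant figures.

R2 ‖ R_L = (15.9 × 7.69)/(15.9 + 7.69) = 5.183 Ω.
Now apply the divider: V_out = 39.5 × 0.06497 = 2.566 V.

V_out ≈ 2.57 V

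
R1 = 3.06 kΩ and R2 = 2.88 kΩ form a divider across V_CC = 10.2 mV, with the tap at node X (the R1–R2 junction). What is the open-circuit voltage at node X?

V_th ≈ 4.95 mV

With X open, the divider is unloaded: V_th = 10.2 × 2.88/5.940 = 4.945 mV.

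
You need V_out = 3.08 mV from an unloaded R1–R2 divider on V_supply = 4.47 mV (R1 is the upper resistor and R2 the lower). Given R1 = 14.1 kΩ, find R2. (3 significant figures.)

Required fraction k = V_out/V_supply = 0.6890.
So R2 = R1 · V_out/(V_supply − V_out) = 14.1 × 3.08/(4.47 − 3.08) = 14.1 × 2.216 = 31.24 kΩ.

R2 ≈ 31.2 kΩ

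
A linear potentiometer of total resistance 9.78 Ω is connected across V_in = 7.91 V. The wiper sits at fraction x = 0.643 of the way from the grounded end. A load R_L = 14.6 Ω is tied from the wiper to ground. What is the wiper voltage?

Split the track: R_lower = x·R_p = 6.289 Ω, R_upper = (1−x)·R_p = 3.491 Ω.
(x·R_p) ‖ R_L = 4.395 Ω.
V_out = 7.91 × 4.395/(3.491 + 4.395) = 4.408 V.
(Unloaded: V_out = x·V_in = 5.09 V.)

V_out ≈ 4.41 V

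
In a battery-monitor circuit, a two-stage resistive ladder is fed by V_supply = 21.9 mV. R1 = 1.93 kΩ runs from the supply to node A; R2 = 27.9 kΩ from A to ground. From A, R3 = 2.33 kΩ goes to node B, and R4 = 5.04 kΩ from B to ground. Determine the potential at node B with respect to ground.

V_B ≈ 11.3 mV

Node A sees R2 in parallel with the series input of stage 2, R3 + R4 = 7.370 kΩ.
R2 ‖ (R3+R4) = 5.830 kΩ.
So V_A = 21.9 × 0.7513 = 16.45 mV.
V_B = V_A × 0.6839 = 11.25 mV.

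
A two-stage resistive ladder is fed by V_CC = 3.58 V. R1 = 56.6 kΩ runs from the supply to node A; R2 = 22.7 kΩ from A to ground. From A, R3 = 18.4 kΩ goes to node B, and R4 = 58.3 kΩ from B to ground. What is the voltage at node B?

V_B ≈ 0.643 V

Node A sees R2 in parallel with the series input of stage 2, R3 + R4 = 76.70 kΩ.
Effective lower resistance at A: R2 ‖ 76.70 = 17.52 kΩ.
V_A = 3.58 × 17.52/(56.6 + 17.52) = 0.8461 V.
Then the unloaded second divider: V_B = V_A × R4/(R3+R4) = 0.8461 × 0.7601 = 0.6431 V.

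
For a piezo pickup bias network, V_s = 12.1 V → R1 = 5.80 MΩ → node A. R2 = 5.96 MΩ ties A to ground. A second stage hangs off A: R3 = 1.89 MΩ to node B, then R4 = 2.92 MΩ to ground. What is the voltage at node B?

The second stage (R3 + R4 = 4.810 MΩ) loads node A in parallel with R2.
Effective lower resistance at A: R2 ‖ 4.810 = 2.662 MΩ.
First divider: V_A = V_s · 2.662/(5.80 + 2.662) = 3.806 V.
V_B = V_A × 0.6071 = 2.311 V.

V_B ≈ 2.31 V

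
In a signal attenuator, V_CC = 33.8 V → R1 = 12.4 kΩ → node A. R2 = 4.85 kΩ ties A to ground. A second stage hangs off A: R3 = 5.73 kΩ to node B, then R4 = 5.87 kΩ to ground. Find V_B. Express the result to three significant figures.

V_B ≈ 3.70 V

Looking into the second stage from A: R3 + R4 = 11.60 kΩ appears in parallel with R2.
Effective lower resistance at A: R2 ‖ 11.60 = 3.420 kΩ.
First divider: V_A = V_CC · 3.420/(12.4 + 3.420) = 7.307 V.
Then the unloaded second divider: V_B = V_A × R4/(R3+R4) = 7.307 × 0.5060 = 3.698 V.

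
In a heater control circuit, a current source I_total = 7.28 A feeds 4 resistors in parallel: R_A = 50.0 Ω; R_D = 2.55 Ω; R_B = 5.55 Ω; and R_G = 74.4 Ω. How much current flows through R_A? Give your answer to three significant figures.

ΣG = 1/50.0 + 1/2.55 + 1/5.55 + 1/74.4 = 0.6058.
Current divider: I(R_A) = I_total · G_k/ΣG = 7.28 × (0.02000/0.6058) = 7.28 × 0.03302 = 0.2404 A.

I ≈ 0.240 A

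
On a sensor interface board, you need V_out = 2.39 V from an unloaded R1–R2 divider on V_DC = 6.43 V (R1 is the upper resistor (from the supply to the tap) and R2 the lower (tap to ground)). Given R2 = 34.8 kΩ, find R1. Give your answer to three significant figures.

Required fraction k = V_out/V_DC = 0.3717.
R1 = R2·(1/k − 1) = 34.8 × 1.690 = 58.83 kΩ.

R1 ≈ 58.8 kΩ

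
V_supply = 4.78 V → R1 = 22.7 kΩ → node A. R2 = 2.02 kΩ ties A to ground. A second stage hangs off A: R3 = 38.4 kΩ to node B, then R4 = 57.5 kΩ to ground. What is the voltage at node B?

V_B ≈ 0.230 V

The second stage (R3 + R4 = 95.90 kΩ) loads node A in parallel with R2.
Effective lower resistance at A: R2 ‖ 95.90 = 1.978 kΩ.
First divider: V_A = V_supply · 1.978/(22.7 + 1.978) = 0.3832 V.
Then the unloaded second divider: V_B = V_A × R4/(R3+R4) = 0.3832 × 0.5996 = 0.2298 V.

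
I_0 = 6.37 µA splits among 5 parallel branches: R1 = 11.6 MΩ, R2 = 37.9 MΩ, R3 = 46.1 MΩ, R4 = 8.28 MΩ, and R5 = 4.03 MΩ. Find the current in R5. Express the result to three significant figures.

Conductances: ΣG = 1/11.6 + 1/37.9 + 1/46.1 + 1/8.28 + 1/4.03 = 0.5032 (1/MΩ).
By the current-divider rule, I = I_0 · G_k/ΣG = 6.37 × 0.4931 = 3.141 µA.

I ≈ 3.14 µA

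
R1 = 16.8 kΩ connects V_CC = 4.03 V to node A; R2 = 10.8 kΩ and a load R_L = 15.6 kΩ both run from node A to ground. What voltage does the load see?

R2 ‖ R_L = (10.8 × 15.6)/(10.8 + 15.6) = 6.382 kΩ.
Then V_out = V_CC · R2'/(R1 + R2') = 4.03 × 6.382/23.18 = 1.109 V.
(Unloaded it would be 1.58 V; the load pulls it down.)

V_out ≈ 1.11 V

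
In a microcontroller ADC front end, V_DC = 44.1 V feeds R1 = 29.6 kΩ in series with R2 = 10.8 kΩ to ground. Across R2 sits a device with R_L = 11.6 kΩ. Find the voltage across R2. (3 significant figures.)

R2 ‖ R_L = (10.8 × 11.6)/(10.8 + 11.6) = 5.593 kΩ.
Voltage divider with the loaded lower leg: V_out = 44.1 × 5.593/(29.6 + 5.593) = 44.1 × 0.1589 = 7.008 V.
(Unloaded it would be 11.8 V; the load pulls it down.)

V_out ≈ 7.01 V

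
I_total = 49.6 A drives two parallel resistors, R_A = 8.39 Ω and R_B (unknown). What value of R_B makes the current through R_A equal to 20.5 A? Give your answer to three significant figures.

R_B ≈ 5.91 Ω

The fraction through R_A equals R_B/(R_A+R_B).
With f = 0.4133, R_B = R_A · f/(1−f) = 8.39 × 0.7045 = 5.910 Ω.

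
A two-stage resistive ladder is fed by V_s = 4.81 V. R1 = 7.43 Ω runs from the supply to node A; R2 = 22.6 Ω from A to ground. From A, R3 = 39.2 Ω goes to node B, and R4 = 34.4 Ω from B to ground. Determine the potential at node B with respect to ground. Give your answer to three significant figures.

The second stage (R3 + R4 = 73.60 Ω) loads node A in parallel with R2.
R2 ‖ (R3+R4) = 17.29 Ω.
V_A = 4.81 × 17.29/(7.43 + 17.29) = 3.364 V.
Stage 2 is unloaded, so V_B = V_A · R4/(R3+R4) = 3.364 × 34.4/73.60 = 1.572 V.

V_B ≈ 1.57 V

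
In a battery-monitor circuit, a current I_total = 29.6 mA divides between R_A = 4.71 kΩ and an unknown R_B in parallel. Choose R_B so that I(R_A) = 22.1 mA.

Two-branch current divider: I_A = I_total · R_B/(R_A + R_B).
With f = 0.7466, R_B = R_A · f/(1−f) = 4.71 × 2.947 = 13.88 kΩ.

R_B ≈ 13.9 kΩ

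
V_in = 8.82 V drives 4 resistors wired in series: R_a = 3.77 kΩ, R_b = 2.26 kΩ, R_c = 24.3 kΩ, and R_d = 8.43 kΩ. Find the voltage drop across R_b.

V ≈ 0.514 V

Series total: ΣR = 3.77 + 2.26 + 24.3 + 8.43 = 38.76 kΩ.
By the voltage-divider rule, V = 8.82 × 2.260/38.76 = 0.5143 V.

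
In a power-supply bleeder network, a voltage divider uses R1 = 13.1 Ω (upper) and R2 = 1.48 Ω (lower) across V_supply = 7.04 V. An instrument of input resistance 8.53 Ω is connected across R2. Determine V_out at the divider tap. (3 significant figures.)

V_out ≈ 0.618 V

The load sits in parallel with R2, giving an effective lower resistance R2' = R2·R_L/(R2+R_L) = 1.261 Ω.
Then V_out = V_supply · R2'/(R1 + R2') = 7.04 × 1.261/14.36 = 0.6182 V.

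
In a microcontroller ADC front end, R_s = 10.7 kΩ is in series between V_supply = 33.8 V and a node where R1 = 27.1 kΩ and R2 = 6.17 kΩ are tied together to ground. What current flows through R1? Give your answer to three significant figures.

Equivalent of the parallel group: R_p = 5.026 kΩ.
V_A by voltage divider: V_A = 33.8 × 5.026/(10.7 + 5.026) = 10.80 V.
I(R1) = V_A / R1 = 10.80/27.1 = 0.3986 mA.

I ≈ 0.399 mA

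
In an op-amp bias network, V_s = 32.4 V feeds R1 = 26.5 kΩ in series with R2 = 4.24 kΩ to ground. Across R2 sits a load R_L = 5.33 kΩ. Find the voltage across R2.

V_out ≈ 2.65 V

R2 ‖ R_L = (4.24 × 5.33)/(4.24 + 5.33) = 2.361 kΩ.
Now apply the divider: V_out = 32.4 × 0.08182 = 2.651 V.
(Unloaded it would be 4.47 V; the load pulls it down.)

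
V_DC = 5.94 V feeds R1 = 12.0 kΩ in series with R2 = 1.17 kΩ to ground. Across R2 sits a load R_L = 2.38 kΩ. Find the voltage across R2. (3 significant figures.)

V_out ≈ 0.364 V

R2 ‖ R_L = (1.17 × 2.38)/(1.17 + 2.38) = 0.7844 kΩ.
Then V_out = V_DC · R2'/(R1 + R2') = 5.94 × 0.7844/12.78 = 0.3645 V.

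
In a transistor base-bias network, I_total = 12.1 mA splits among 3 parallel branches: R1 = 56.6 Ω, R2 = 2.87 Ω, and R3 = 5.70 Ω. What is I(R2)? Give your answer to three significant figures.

ΣG = 1/56.6 + 1/2.87 + 1/5.70 = 0.5415.
Current divider: I(R2) = I_total · G_k/ΣG = 12.1 × (0.3484/0.5415) = 12.1 × 0.6434 = 7.785 mA.

I ≈ 7.79 mA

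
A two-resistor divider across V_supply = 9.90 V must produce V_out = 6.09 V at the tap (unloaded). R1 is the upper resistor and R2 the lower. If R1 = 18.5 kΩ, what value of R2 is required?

Required fraction k = V_out/V_supply = 0.6152.
Rearranging, R2 = R1·k/(1−k) = 18.5 × 1.598 = 29.57 kΩ.

R2 ≈ 29.6 kΩ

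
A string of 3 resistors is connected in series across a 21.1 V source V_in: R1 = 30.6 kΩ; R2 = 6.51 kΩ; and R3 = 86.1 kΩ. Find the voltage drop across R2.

V ≈ 1.11 V

Series total: ΣR = 30.6 + 6.51 + 86.1 = 123.2 kΩ.
Voltage divider: V = V_in · (6.510 / 123.2) = 21.1 × 0.05284 = 1.115 V.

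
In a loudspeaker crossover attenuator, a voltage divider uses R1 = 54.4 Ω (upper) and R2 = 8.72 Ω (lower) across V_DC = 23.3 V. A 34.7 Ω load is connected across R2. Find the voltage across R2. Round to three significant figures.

R2 ‖ R_L = (8.72 × 34.7)/(8.72 + 34.7) = 6.969 Ω.
Voltage divider with the loaded lower leg: V_out = 23.3 × 6.969/(54.4 + 6.969) = 23.3 × 0.1136 = 2.646 V.
(Unloaded it would be 3.22 V; the load pulls it down.)

V_out ≈ 2.65 V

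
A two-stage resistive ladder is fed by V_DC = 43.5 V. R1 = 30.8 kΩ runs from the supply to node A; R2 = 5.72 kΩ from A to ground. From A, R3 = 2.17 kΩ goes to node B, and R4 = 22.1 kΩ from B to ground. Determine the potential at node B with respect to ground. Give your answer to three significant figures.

V_B ≈ 5.18 V

Looking into the second stage from A: R3 + R4 = 24.27 kΩ appears in parallel with R2.
Effective lower resistance at A: R2 ‖ 24.27 = 4.629 kΩ.
V_A = 43.5 × 4.629/(30.8 + 4.629) = 5.684 V.
V_B = V_A × 0.9106 = 5.175 V.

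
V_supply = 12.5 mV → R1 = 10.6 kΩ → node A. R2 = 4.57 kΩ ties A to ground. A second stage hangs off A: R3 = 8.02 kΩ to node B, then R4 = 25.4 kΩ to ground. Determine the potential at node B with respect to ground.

V_B ≈ 2.61 mV

Node A sees R2 in parallel with the series input of stage 2, R3 + R4 = 33.42 kΩ.
Effective lower resistance at A: R2 ‖ 33.42 = 4.020 kΩ.
First divider: V_A = V_supply · 4.020/(10.6 + 4.020) = 3.437 mV.
Then the unloaded second divider: V_B = V_A × R4/(R3+R4) = 3.437 × 0.7600 = 2.612 mV.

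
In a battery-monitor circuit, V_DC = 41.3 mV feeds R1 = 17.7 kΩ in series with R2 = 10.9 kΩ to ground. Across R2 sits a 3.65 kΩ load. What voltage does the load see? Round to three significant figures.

V_out ≈ 5.53 mV

The load sits in parallel with R2, giving an effective lower resistance R2' = R2·R_L/(R2+R_L) = 2.734 kΩ.
Voltage divider with the loaded lower leg: V_out = 41.3 × 2.734/(17.7 + 2.734) = 41.3 × 0.1338 = 5.526 mV.
(Unloaded it would be 15.7 mV; the load pulls it down.)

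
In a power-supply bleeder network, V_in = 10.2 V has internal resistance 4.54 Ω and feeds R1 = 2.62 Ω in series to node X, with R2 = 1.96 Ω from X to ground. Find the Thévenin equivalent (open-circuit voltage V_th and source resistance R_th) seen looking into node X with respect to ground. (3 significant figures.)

V_th ≈ 2.19 V, R_th ≈ 1.54 Ω

R1' = 4.54 + 2.62 = 7.160 Ω (source resistance + R1).
With X open, the divider is unloaded: V_th = 10.2 × 1.96/9.120 = 2.192 V.
Looking into X with the source shorted: R_th = R1'·R2/(R1'+R2) = 7.160 × 1.96/9.120 = 1.539 Ω.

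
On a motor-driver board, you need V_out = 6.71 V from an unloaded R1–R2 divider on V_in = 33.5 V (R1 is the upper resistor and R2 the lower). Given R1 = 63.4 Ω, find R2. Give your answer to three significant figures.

V_out/V_in = R2/(R1+R2) = 0.2003.
So R2 = R1 · V_out/(V_in − V_out) = 63.4 × 6.71/(33.5 − 6.71) = 63.4 × 0.2505 = 15.88 Ω.

R2 ≈ 15.9 Ω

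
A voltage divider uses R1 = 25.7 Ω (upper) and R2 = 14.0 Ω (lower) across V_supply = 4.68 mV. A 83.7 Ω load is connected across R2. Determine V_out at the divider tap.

First combine the lower leg with the load: R2 ‖ R_L = 11.99 Ω.
Now apply the divider: V_out = 4.68 × 0.3182 = 1.489 mV.

V_out ≈ 1.49 mV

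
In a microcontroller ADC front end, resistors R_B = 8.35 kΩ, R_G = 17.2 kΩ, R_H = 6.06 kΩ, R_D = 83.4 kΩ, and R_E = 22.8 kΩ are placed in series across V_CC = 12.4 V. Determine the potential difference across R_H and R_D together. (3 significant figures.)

V ≈ 8.05 V

Series total: ΣR = 8.35 + 17.2 + 6.06 + 83.4 + 22.8 = 137.8 kΩ.
R_{R_H..R_D} = 6.06 + 83.4 = 89.46 kΩ.
By the voltage-divider rule, V = 12.4 × 89.46/137.8 = 8.050 V.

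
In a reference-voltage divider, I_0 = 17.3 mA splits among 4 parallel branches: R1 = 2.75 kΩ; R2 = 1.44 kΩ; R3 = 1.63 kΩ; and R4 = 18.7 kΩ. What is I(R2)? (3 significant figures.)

I ≈ 6.96 mA

ΣG = 1/2.75 + 1/1.44 + 1/1.63 + 1/18.7 = 1.725.
R2 takes the fraction G_k/ΣG = 0.6944/1.725 = 0.4026, so I = 17.3 × 0.4026 = 6.964 mA.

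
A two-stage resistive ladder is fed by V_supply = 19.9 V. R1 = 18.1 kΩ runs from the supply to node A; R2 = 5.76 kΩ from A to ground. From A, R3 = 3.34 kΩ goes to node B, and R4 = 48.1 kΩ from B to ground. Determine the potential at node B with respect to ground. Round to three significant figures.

Node A sees R2 in parallel with the series input of stage 2, R3 + R4 = 51.44 kΩ.
R2 ‖ (R3+R4) = 5.180 kΩ.
So V_A = 19.9 × 0.2225 = 4.428 V.
Stage 2 is unloaded, so V_B = V_A · R4/(R3+R4) = 4.428 × 48.1/51.44 = 4.140 V.

V_B ≈ 4.14 V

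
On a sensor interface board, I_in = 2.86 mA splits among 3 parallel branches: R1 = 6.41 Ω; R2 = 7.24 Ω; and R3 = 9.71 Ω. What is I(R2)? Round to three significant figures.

Total conductance ΣG = 1/6.41 + 1/7.24 + 1/9.71 = 0.3971 (units of 1/Ω).
Current divider: I(R2) = I_in · G_k/ΣG = 2.86 × (0.1381/0.3971) = 2.86 × 0.3478 = 0.9947 mA.

I ≈ 0.995 mA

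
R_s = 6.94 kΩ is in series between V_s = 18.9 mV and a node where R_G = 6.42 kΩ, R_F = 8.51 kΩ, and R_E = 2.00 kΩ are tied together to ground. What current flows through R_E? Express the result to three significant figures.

I ≈ 1.48 µA

Equivalent of the parallel group: R_p = 1.293 kΩ.
V_A by voltage divider: V_A = 18.9 × 1.293/(6.94 + 1.293) = 2.969 mV.
I(R_E) = V_A / R_E = 2.969/2.00 = 1.484 µA.
(Check via current divider: I_total = 2.296 µA; share G_k/ΣG = 0.6466 → same result.)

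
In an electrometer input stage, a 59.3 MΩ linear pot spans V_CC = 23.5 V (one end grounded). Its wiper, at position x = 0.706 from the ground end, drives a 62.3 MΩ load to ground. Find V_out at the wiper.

Lower segment x·R_p = 41.87 MΩ; upper segment (1−x)·R_p = 17.43 MΩ.
R_L loads the lower segment: effective lower R = 25.04 MΩ.
Then V_out = V_CC · 25.04/(17.43 + 25.04) = 13.85 V.
(Unloaded: V_out = x·V_CC = 16.6 V.)

V_out ≈ 13.9 V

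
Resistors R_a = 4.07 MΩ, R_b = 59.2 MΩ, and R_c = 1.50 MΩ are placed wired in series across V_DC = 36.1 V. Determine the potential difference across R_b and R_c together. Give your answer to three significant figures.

V ≈ 33.8 V

Total series resistance ΣR = 4.07 + 59.2 + 1.50 = 64.77 MΩ.
R_{R_b..R_c} = 59.2 + 1.50 = 60.70 MΩ.
By the voltage-divider rule, V = 36.1 × 60.70/64.77 = 33.83 V.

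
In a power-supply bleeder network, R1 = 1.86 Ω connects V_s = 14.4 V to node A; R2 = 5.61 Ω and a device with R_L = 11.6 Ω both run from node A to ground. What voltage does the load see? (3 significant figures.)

V_out ≈ 9.65 V

R2 ‖ R_L = (5.61 × 11.6)/(5.61 + 11.6) = 3.781 Ω.
Now apply the divider: V_out = 14.4 × 0.6703 = 9.652 V.
(Unloaded it would be 10.8 V; the load pulls it down.)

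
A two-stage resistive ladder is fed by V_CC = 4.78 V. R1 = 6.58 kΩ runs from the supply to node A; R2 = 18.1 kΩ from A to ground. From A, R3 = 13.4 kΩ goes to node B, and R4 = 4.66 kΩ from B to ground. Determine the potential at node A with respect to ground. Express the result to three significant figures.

V_A ≈ 2.77 V

Node A sees R2 in parallel with the series input of stage 2, R3 + R4 = 18.06 kΩ.
Effective lower resistance at A: R2 ‖ 18.06 = 9.040 kΩ.
So V_A = 4.78 × 0.5787 = 2.766 V.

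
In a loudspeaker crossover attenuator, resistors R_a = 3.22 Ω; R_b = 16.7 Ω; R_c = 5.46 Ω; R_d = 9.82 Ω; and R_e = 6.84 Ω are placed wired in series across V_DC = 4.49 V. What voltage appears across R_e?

Total series resistance ΣR = 3.22 + 16.7 + 5.46 + 9.82 + 6.84 = 42.04 Ω.
By the voltage-divider rule, V = 4.49 × 6.840/42.04 = 0.7305 V.

V ≈ 0.731 V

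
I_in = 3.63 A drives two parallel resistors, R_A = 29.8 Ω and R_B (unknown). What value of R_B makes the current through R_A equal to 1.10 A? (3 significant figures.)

R_B ≈ 13.0 Ω

The fraction through R_A equals R_B/(R_A+R_B).
With f = 0.3030, R_B = R_A · f/(1−f) = 29.8 × 0.4348 = 12.96 Ω.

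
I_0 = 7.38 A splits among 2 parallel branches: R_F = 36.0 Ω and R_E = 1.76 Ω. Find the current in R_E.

I ≈ 7.04 A

For two parallel branches, I_k = I_0 · (other R)/(sum of R).
So I = 7.38 × 36.0/37.76 = 7.036 A.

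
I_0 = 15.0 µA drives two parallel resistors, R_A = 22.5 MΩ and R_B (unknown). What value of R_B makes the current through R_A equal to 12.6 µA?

In a two-way split, I_A/I_0 = R_B/(R_A + R_B).
With f = 0.8400, R_B = R_A · f/(1−f) = 22.5 × 5.250 = 118.1 MΩ.

R_B ≈ 118 MΩ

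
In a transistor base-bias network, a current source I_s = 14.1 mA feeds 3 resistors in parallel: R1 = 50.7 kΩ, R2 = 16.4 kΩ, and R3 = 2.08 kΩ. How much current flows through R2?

I ≈ 1.53 mA

Conductances: ΣG = 1/50.7 + 1/16.4 + 1/2.08 = 0.5615 (1/kΩ).
R2 takes the fraction G_k/ΣG = 0.06098/0.5615 = 0.1086, so I = 14.1 × 0.1086 = 1.531 mA.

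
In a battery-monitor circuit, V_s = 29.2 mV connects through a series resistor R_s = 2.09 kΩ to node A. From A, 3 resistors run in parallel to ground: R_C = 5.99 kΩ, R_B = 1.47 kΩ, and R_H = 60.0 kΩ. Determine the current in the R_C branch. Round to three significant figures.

Parallel bank: R_p = 1/(1/5.99 + 1/1.47 + 1/60.0) = 1.158 kΩ.
Node voltage V_A = V_s · R_p/(R_s + R_p) = 29.2 × 0.3564 = 10.41 mV.
I(R_C) = V_A / R_C = 10.41/5.99 = 1.738 µA.

I ≈ 1.74 µA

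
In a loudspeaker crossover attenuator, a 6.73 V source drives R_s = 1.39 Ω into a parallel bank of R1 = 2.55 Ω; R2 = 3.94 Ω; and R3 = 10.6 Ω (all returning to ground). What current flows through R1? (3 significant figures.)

I ≈ 1.30 A

Combine the parallel branches: R_p = (1/2.55 + 1/3.94 + 1/10.6)⁻¹ = 1.351 Ω.
V_A by voltage divider: V_A = 6.73 × 1.351/(1.39 + 1.351) = 3.317 V.
Branch current I = V_A/R1 = 3.317/2.55 = 1.301 A.
(Check via current divider: I_total = 2.455 A; share G_k/ΣG = 0.5297 → same result.)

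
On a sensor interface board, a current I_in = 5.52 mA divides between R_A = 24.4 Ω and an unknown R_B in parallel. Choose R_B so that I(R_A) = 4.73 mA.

R_B ≈ 146 Ω

The fraction through R_A equals R_B/(R_A+R_B).
With f = 0.8569, R_B = R_A · f/(1−f) = 24.4 × 5.987 = 146.1 Ω.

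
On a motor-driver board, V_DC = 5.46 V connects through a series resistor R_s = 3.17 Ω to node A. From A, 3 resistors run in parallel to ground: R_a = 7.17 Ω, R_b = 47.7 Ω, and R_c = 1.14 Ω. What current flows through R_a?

I ≈ 0.178 A

Equivalent of the parallel group: R_p = 0.9637 Ω.
Node voltage V_A = V_DC · R_p/(R_s + R_p) = 5.46 × 0.2331 = 1.273 V.
Branch current I = V_A/R_a = 1.273/7.17 = 0.1775 A.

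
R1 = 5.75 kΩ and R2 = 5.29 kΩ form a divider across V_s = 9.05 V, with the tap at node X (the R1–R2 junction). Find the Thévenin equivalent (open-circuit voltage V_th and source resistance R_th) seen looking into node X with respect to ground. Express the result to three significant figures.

With X open, the divider is unloaded: V_th = 9.05 × 5.29/11.04 = 4.336 V.
Looking into X with the source shorted: R_th = R1·R2/(R1+R2) = 5.750 × 5.29/11.04 = 2.755 kΩ.

V_th ≈ 4.34 V, R_th ≈ 2.76 kΩ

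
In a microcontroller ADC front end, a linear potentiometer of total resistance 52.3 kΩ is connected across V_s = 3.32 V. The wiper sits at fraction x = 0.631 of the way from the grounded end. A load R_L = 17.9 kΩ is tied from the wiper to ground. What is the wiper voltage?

V_out ≈ 1.25 V

Split the track: R_lower = x·R_p = 33.00 kΩ, R_upper = (1−x)·R_p = 19.30 kΩ.
Lower segment in parallel with the load: 33.00 ‖ 17.9 = 11.61 kΩ.
Loaded-divider output: V_out = 3.32 × 0.3755 = 1.247 V.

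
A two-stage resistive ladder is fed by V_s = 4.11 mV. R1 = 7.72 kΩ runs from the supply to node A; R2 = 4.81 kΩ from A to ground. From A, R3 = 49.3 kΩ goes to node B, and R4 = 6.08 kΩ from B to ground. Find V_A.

V_A ≈ 1.50 mV

Node A sees R2 in parallel with the series input of stage 2, R3 + R4 = 55.38 kΩ.
R2 ‖ (R3+R4) = 4.426 kΩ.
So V_A = 4.11 × 0.3644 = 1.498 mV.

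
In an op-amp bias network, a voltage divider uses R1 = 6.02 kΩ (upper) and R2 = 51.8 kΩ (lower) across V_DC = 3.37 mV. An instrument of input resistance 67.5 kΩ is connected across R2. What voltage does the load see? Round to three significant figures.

V_out ≈ 2.80 mV

First combine the lower leg with the load: R2 ‖ R_L = 29.31 kΩ.
Voltage divider with the loaded lower leg: V_out = 3.37 × 29.31/(6.02 + 29.31) = 3.37 × 0.8296 = 2.796 mV.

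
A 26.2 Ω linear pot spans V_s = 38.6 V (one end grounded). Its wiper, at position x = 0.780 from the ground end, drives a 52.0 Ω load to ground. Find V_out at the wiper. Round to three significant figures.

Split the track: R_lower = x·R_p = 20.44 Ω, R_upper = (1−x)·R_p = 5.764 Ω.
(x·R_p) ‖ R_L = 14.67 Ω.
Then V_out = V_s · 14.67/(5.764 + 14.67) = 27.71 V.

V_out ≈ 27.7 V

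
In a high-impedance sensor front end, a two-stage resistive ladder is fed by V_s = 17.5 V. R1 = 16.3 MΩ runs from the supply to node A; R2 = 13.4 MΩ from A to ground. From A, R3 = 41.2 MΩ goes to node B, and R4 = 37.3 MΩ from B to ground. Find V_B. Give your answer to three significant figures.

The second stage (R3 + R4 = 78.50 MΩ) loads node A in parallel with R2.
R2 ‖ (R3+R4) = 11.45 MΩ.
V_A = 17.5 × 11.45/(16.3 + 11.45) = 7.219 V.
Then the unloaded second divider: V_B = V_A × R4/(R3+R4) = 7.219 × 0.4752 = 3.430 V.

V_B ≈ 3.43 V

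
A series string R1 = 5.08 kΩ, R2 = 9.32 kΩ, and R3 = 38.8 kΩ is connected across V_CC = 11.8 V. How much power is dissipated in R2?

ΣR = 53.20 kΩ → I = 11.8/53.20 = 0.2218 mA.
P(R2) = I²·R2 = (0.2218)² × 9.32 = 0.4585 mW.

P ≈ 0.459 mW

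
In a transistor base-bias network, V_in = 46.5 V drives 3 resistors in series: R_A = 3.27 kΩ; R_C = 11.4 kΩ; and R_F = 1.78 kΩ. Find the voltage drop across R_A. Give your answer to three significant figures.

V ≈ 9.24 V

Series total: ΣR = 3.27 + 11.4 + 1.78 = 16.45 kΩ.
V = V_in · R/ΣR = 46.5 × 0.1988 = 9.243 V.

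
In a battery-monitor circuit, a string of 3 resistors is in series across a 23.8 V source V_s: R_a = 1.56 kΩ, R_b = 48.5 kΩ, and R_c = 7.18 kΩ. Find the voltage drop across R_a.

V ≈ 0.649 V

Total series resistance ΣR = 1.56 + 48.5 + 7.18 = 57.24 kΩ.
By the voltage-divider rule, V = 23.8 × 1.560/57.24 = 0.6486 V.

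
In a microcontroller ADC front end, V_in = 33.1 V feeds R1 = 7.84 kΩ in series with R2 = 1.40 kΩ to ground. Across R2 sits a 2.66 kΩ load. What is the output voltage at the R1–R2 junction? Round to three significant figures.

R2 ‖ R_L = (1.40 × 2.66)/(1.40 + 2.66) = 0.9172 kΩ.
Voltage divider with the loaded lower leg: V_out = 33.1 × 0.9172/(7.84 + 0.9172) = 33.1 × 0.1047 = 3.467 V.

V_out ≈ 3.47 V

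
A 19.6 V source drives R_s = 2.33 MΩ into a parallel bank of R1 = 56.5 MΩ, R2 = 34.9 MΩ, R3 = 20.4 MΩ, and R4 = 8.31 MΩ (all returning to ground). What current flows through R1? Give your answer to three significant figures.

I ≈ 0.231 µA

Equivalent of the parallel group: R_p = 4.636 MΩ.
V_A = 19.6 × 4.636/6.966 = 13.04 V.
I(R1) = V_A / R1 = 13.04/56.5 = 0.2309 µA.
(Check via current divider: I_total = 2.814 µA; share G_k/ΣG = 0.08205 → same result.)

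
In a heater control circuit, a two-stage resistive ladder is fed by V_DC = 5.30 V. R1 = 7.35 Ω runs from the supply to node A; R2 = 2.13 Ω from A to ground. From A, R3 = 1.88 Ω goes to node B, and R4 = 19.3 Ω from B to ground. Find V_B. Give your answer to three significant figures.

Node A sees R2 in parallel with the series input of stage 2, R3 + R4 = 21.18 Ω.
Effective lower resistance at A: R2 ‖ 21.18 = 1.935 Ω.
First divider: V_A = V_DC · 1.935/(7.35 + 1.935) = 1.105 V.
Then the unloaded second divider: V_B = V_A × R4/(R3+R4) = 1.105 × 0.9112 = 1.007 V.

V_B ≈ 1.01 V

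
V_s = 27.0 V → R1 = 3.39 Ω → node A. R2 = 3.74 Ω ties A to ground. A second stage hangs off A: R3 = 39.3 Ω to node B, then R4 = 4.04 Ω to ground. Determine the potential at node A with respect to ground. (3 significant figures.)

V_A ≈ 13.6 V

The second stage (R3 + R4 = 43.34 Ω) loads node A in parallel with R2.
Effective lower resistance at A: R2 ‖ 43.34 = 3.443 Ω.
First divider: V_A = V_s · 3.443/(3.39 + 3.443) = 13.60 V.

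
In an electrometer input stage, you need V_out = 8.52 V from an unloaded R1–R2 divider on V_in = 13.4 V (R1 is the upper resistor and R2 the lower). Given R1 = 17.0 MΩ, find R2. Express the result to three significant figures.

R2 ≈ 29.7 MΩ

Required fraction k = V_out/V_in = 0.6358.
So R2 = R1 · V_out/(V_in − V_out) = 17.0 × 8.52/(13.4 − 8.52) = 17.0 × 1.746 = 29.68 MΩ.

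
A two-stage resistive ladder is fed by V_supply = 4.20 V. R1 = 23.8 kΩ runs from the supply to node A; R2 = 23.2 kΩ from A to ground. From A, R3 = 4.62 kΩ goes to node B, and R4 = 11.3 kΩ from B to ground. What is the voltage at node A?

Looking into the second stage from A: R3 + R4 = 15.92 kΩ appears in parallel with R2.
Effective lower resistance at A: R2 ‖ 15.92 = 9.441 kΩ.
V_A = 4.20 × 9.441/(23.8 + 9.441) = 1.193 V.

V_A ≈ 1.19 V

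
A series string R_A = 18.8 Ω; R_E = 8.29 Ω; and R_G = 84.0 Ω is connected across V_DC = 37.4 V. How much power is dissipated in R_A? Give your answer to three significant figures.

Series current I = V_DC/ΣR = 37.4/111.1 = 0.3367 A.
V(R_A) = I·R = 6.329 V; P = V·I = 6.329 × 0.3367 = 2.131 W.

P ≈ 2.13 W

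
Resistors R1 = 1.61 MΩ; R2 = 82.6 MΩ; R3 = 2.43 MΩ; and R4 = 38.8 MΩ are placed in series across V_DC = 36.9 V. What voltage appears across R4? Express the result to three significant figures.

Series total: ΣR = 1.61 + 82.6 + 2.43 + 38.8 = 125.4 MΩ.
Voltage divider: V = V_DC · (38.80 / 125.4) = 36.9 × 0.3093 = 11.41 V.

V ≈ 11.4 V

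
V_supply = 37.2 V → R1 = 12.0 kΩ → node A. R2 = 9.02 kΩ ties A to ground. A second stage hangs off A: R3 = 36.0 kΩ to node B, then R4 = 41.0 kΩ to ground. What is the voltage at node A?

Looking into the second stage from A: R3 + R4 = 77.00 kΩ appears in parallel with R2.
Effective lower resistance at A: R2 ‖ 77.00 = 8.074 kΩ.
First divider: V_A = V_supply · 8.074/(12.0 + 8.074) = 14.96 V.

V_A ≈ 15.0 V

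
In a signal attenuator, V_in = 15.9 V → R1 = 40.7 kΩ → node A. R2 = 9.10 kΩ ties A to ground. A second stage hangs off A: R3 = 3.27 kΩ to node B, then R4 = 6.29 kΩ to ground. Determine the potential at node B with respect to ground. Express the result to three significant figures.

V_B ≈ 1.08 V

Looking into the second stage from A: R3 + R4 = 9.560 kΩ appears in parallel with R2.
R2 ‖ (R3+R4) = 4.662 kΩ.
First divider: V_A = V_in · 4.662/(40.7 + 4.662) = 1.634 V.
Then the unloaded second divider: V_B = V_A × R4/(R3+R4) = 1.634 × 0.6579 = 1.075 V.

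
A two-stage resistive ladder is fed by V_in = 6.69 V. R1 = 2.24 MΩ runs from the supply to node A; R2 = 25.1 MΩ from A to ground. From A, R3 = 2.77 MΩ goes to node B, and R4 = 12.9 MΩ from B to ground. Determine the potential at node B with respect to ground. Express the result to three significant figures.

Looking into the second stage from A: R3 + R4 = 15.67 MΩ appears in parallel with R2.
R2 ‖ (R3+R4) = 9.647 MΩ.
First divider: V_A = V_in · 9.647/(2.24 + 9.647) = 5.429 V.
Then the unloaded second divider: V_B = V_A × R4/(R3+R4) = 5.429 × 0.8232 = 4.470 V.

V_B ≈ 4.47 V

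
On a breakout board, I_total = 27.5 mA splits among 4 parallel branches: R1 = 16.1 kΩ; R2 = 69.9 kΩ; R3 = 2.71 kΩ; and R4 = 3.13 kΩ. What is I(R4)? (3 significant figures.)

I ≈ 11.5 mA

Total conductance ΣG = 1/16.1 + 1/69.9 + 1/2.71 + 1/3.13 = 0.7649 (units of 1/kΩ).
By the current-divider rule, I = I_total · G_k/ΣG = 27.5 × 0.4177 = 11.49 mA.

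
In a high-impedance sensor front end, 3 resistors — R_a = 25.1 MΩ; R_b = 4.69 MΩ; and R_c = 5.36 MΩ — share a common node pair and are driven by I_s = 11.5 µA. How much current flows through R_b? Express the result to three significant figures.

ΣG = 1/25.1 + 1/4.69 + 1/5.36 = 0.4396.
R_b takes the fraction G_k/ΣG = 0.2132/0.4396 = 0.4850, so I = 11.5 × 0.4850 = 5.578 µA.

I ≈ 5.58 µA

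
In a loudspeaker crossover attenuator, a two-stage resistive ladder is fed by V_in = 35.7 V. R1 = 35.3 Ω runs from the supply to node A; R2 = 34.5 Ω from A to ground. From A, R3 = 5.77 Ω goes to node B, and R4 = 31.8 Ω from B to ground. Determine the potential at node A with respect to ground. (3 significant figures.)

Looking into the second stage from A: R3 + R4 = 37.57 Ω appears in parallel with R2.
Effective lower resistance at A: R2 ‖ 37.57 = 17.98 Ω.
So V_A = 35.7 × 0.3375 = 12.05 V.

V_A ≈ 12.0 V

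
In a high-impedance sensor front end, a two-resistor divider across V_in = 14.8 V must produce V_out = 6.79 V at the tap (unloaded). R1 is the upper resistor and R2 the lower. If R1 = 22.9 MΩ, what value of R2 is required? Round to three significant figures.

Required fraction k = V_out/V_in = 0.4588.
R2 = R1 · 0.4588/(1 − 0.4588) = 19.41 MΩ.

R2 ≈ 19.4 MΩ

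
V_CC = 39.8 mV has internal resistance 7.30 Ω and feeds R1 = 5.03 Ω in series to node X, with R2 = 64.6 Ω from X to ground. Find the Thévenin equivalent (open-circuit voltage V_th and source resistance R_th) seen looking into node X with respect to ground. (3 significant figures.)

V_th ≈ 33.4 mV, R_th ≈ 10.4 Ω

R1' = 7.30 + 5.03 = 12.33 Ω (source resistance + R1).
With X open, the divider is unloaded: V_th = 39.8 × 64.6/76.93 = 33.42 mV.
Zeroing V_CC shorts the top of R1' to ground, so R_th = R1' ‖ R2 = 10.35 Ω.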